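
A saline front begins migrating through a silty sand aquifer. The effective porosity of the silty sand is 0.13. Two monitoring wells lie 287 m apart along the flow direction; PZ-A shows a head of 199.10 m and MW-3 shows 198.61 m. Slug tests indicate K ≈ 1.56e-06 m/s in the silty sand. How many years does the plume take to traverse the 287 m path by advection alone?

Convert K: 1.56e-06 m/s × 86400 = 0.1348 m/day.
Hydraulic gradient i = (199.10 − 198.61) / 287 = 0.49 / 287 = 0.001707.
Darcy flux q = K · i = 0.1348 × 0.001707 = 0.0002301 m/day.
Seepage velocity v = q / n_e = 0.0002301 / 0.13 = 0.001770 m/day.
Travel time t = L / v = 287 / 0.001770 = 1.621e+05 days = 443.9 years.

444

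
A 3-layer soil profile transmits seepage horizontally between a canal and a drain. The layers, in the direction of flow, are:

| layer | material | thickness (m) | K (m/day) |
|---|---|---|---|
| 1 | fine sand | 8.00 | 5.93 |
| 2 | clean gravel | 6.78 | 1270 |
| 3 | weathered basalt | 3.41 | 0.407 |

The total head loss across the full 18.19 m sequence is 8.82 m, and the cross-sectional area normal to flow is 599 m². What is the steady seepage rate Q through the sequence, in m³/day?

Flow is perpendicular to layering, so the layers act in series and the equivalent K is the thickness-weighted harmonic mean.
Total thickness L = 8.00 + 6.78 + 3.41 = 18.19 m.
Σ(b_i/K_i) = 8.00/5.93 + 6.78/1270 + 3.41/0.407 = 9.733 d.
K_eq = L / Σ(b_i/K_i) = 18.19 / 9.733 = 1.869 m/day.
Q = K_eq · A · (Δh/L) = 1.869 × 599 × (8.82/18.19) = 542.8 m³/day.

543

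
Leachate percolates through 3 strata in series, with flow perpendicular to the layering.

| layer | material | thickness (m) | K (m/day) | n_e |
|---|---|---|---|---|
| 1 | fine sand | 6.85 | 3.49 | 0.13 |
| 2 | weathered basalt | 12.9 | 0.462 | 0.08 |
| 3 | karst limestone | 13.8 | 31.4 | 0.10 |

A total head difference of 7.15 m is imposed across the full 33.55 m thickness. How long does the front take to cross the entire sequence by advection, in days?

With flow normal to the layers, continuity requires the same specific discharge q through every layer.
Σ(b_i/K_i) = 6.85/3.49 + 12.9/0.462 + 13.8/31.4 = 30.32 d.
q = Δh / Σ(b_i/K_i) = 7.15 / 30.32 = 0.2358 m/day.
In each layer the seepage velocity is v_i = q/n_i, so the layer transit time is t_i = b_i·n_i / q:
  layer 1 (fine sand): t_1 = 6.85 × 0.13 / 0.2358 = 3.777 d
  layer 2 (weathered basalt): t_2 = 12.9 × 0.08 / 0.2358 = 4.377 d
  layer 3 (karst limestone): t_3 = 13.8 × 0.10 / 0.2358 = 5.853 d
Total t = Σ t_i = 14.01 days.

14.0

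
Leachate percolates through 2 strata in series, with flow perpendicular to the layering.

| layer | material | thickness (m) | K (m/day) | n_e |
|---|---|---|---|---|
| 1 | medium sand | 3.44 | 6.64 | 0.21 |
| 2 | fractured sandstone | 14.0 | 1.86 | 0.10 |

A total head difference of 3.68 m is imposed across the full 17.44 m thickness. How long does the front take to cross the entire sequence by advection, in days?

With flow normal to the layers, continuity requires the same specific discharge q through every layer.
Σ(b_i/K_i) = 3.44/6.64 + 14.0/1.86 = 8.045 d.
q = Δh / Σ(b_i/K_i) = 3.68 / 8.045 = 0.4574 m/day.
In each layer the seepage velocity is v_i = q/n_i, so the layer transit time is t_i = b_i·n_i / q:
  layer 1 (medium sand): t_1 = 3.44 × 0.21 / 0.4574 = 1.579 d
  layer 2 (fractured sandstone): t_2 = 14.0 × 0.10 / 0.4574 = 3.061 d
Total t = Σ t_i = 4.640 days.

4.64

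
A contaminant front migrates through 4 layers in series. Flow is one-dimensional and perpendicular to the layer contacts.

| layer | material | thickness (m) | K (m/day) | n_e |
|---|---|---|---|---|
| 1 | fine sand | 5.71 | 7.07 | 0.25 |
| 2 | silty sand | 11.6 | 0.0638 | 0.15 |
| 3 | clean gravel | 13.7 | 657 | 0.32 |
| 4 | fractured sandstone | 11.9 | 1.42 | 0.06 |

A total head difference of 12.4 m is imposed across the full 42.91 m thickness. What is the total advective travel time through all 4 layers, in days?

127

With flow normal to the layers, continuity requires the same specific discharge q through every layer.
Σ(b_i/K_i) = 5.71/7.07 + 11.6/0.0638 + 13.7/657 + 11.9/1.42 = 191.0 d.
q = Δh / Σ(b_i/K_i) = 12.4 / 191.0 = 0.06491 m/day.
In each layer the seepage velocity is v_i = q/n_i, so the layer transit time is t_i = b_i·n_i / q:
  layer 1 (fine sand): t_1 = 5.71 × 0.25 / 0.06491 = 21.99 d
  layer 2 (silty sand): t_2 = 11.6 × 0.15 / 0.06491 = 26.81 d
  layer 3 (clean gravel): t_3 = 13.7 × 0.32 / 0.06491 = 67.54 d
  layer 4 (fractured sandstone): t_4 = 11.9 × 0.06 / 0.06491 = 11.00 d
Total t = Σ t_i = 127.3 days.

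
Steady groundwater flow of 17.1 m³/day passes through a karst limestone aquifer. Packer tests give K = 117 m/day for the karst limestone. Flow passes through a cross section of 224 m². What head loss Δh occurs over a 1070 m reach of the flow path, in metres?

0.698

From Q = K·A·i, i = Q / (K·A) = 17.1 / (117.0 × 224.0) = 0.0006525.
Head loss Δh = i · L = 0.0006525 × 1070 = 0.6981 m.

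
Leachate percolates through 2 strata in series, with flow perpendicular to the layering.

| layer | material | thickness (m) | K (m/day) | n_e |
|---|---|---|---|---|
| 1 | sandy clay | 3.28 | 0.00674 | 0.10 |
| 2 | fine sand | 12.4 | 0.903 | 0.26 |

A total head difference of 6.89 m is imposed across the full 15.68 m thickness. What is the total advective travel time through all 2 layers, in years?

With flow normal to the layers, continuity requires the same specific discharge q through every layer.
Σ(b_i/K_i) = 3.28/0.00674 + 12.4/0.903 = 500.4 d.
q = Δh / Σ(b_i/K_i) = 6.89 / 500.4 = 0.01377 m/day.
In each layer the seepage velocity is v_i = q/n_i, so the layer transit time is t_i = b_i·n_i / q:
  layer 1 (sandy clay): t_1 = 3.28 × 0.10 / 0.01377 = 23.82 d
  layer 2 (fine sand): t_2 = 12.4 × 0.26 / 0.01377 = 234.1 d
Total t = Σ t_i = 258.0 days = 0.7063 years.

0.706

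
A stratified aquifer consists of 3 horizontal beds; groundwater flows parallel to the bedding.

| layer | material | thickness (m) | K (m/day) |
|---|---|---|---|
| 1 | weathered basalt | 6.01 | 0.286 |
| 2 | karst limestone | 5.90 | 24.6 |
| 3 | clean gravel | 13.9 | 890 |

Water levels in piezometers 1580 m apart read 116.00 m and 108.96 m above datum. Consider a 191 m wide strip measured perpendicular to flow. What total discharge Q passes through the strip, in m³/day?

10700

Flow is parallel to layering, so each bed carries its own Darcy discharge and the transmissivities add.
Σ(K_i·b_i) = 0.286×6.01 + 24.6×5.90 + 890×13.9 = 12518 m²/day.
Hydraulic gradient i = (116.00 − 108.96) / 1580 = 7.04 / 1580 = 0.004456.
Q = Σ(K_i·b_i) · W · i = 12518 × 191 × 0.004456 = 10653 m³/day.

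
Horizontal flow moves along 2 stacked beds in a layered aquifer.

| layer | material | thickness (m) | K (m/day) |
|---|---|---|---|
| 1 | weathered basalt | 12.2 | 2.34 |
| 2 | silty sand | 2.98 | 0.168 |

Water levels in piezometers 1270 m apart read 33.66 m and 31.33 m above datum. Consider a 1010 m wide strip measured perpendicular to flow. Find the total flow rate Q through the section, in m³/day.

53.8

Flow is parallel to layering, so each bed carries its own Darcy discharge and the transmissivities add.
Σ(K_i·b_i) = 2.34×12.2 + 0.168×2.98 = 29.05 m²/day.
Hydraulic gradient i = (33.66 − 31.33) / 1270 = 2.33 / 1270 = 0.001835.
Q = Σ(K_i·b_i) · W · i = 29.05 × 1010 × 0.001835 = 53.83 m³/day.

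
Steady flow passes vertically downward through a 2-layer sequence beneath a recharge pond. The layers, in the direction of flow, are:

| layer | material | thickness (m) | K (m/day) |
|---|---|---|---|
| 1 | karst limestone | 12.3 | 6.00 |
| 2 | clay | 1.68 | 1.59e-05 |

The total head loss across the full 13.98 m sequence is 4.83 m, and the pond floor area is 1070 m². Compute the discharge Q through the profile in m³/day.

Flow is perpendicular to layering, so the layers act in series and the equivalent K is the thickness-weighted harmonic mean.
Total thickness L = 12.3 + 1.68 = 13.98 m.
Σ(b_i/K_i) = 12.3/6.00 + 1.68/1.59e-05 = 1.057e+05 d.
K_eq = L / Σ(b_i/K_i) = 13.98 / 1.057e+05 = 0.0001323 m/day.
Q = K_eq · A · (Δh/L) = 0.0001323 × 1070 × (4.83/13.98) = 0.04891 m³/day.

0.0489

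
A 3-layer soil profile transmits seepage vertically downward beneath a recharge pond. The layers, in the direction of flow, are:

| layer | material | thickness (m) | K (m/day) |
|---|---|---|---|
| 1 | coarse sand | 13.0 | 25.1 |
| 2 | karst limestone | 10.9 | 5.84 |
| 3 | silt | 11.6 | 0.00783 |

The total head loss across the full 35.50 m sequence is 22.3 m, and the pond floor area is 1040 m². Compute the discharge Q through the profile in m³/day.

Flow is perpendicular to layering, so the layers act in series and the equivalent K is the thickness-weighted harmonic mean.
Total thickness L = 13.0 + 10.9 + 11.6 = 35.50 m.
Σ(b_i/K_i) = 13.0/25.1 + 10.9/5.84 + 11.6/0.00783 = 1484 d.
K_eq = L / Σ(b_i/K_i) = 35.50 / 1484 = 0.02392 m/day.
Q = K_eq · A · (Δh/L) = 0.02392 × 1040 × (22.3/35.50) = 15.63 m³/day.

15.6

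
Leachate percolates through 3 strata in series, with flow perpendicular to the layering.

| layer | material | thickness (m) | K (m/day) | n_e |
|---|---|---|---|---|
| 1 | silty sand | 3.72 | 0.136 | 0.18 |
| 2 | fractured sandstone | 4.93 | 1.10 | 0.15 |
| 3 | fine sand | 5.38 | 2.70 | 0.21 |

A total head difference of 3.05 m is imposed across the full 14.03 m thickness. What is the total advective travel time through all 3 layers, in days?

28.2

With flow normal to the layers, continuity requires the same specific discharge q through every layer.
Σ(b_i/K_i) = 3.72/0.136 + 4.93/1.10 + 5.38/2.70 = 33.83 d.
q = Δh / Σ(b_i/K_i) = 3.05 / 33.83 = 0.09016 m/day.
In each layer the seepage velocity is v_i = q/n_i, so the layer transit time is t_i = b_i·n_i / q:
  layer 1 (silty sand): t_1 = 3.72 × 0.18 / 0.09016 = 7.426 d
  layer 2 (fractured sandstone): t_2 = 4.93 × 0.15 / 0.09016 = 8.202 d
  layer 3 (fine sand): t_3 = 5.38 × 0.21 / 0.09016 = 12.53 d
Total t = Σ t_i = 28.16 days.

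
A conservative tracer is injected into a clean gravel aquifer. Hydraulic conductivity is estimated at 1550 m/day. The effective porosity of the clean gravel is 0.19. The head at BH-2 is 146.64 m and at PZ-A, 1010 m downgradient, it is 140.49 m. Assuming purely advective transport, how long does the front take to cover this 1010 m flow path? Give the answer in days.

Hydraulic gradient i = (146.64 − 140.49) / 1010 = 6.15 / 1010 = 0.006089.
Darcy flux q = K · i = 1550 × 0.006089 = 9.438 m/day.
Seepage velocity v = q / n_e = 9.438 / 0.19 = 49.67 m/day.
Travel time t = L / v = 1010 / 49.67 = 20.33 days.

20.3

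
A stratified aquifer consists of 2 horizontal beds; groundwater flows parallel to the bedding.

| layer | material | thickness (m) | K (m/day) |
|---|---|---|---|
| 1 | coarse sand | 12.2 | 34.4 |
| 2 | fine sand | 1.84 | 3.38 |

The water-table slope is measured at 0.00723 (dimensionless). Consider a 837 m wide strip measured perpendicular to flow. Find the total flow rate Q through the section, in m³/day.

Flow is parallel to layering, so each bed carries its own Darcy discharge and the transmissivities add.
Σ(K_i·b_i) = 34.4×12.2 + 3.38×1.84 = 425.9 m²/day.
Hydraulic gradient i = 0.00723.
Q = Σ(K_i·b_i) · W · i = 425.9 × 837 × 0.007230 = 2577 m³/day.

2580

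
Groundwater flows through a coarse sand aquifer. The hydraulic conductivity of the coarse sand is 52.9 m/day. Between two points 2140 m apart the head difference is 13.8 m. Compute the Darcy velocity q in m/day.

0.341

Hydraulic gradient i = Δh / L = 13.8 / 2140 = 0.006449.
Specific discharge q = K · i = 52.90 × 0.006449 = 0.3411 m/day.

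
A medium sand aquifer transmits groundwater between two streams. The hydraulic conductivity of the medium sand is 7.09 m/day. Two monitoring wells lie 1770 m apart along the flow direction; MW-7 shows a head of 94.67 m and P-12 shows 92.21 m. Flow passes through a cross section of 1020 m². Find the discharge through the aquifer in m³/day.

10.1

Hydraulic gradient i = (94.67 − 92.21) / 1770 = 2.46 / 1770 = 0.001390.
Darcy's law: Q = K · A · i = 7.090 × 1020 × 0.001390 = 10.05 m³/day.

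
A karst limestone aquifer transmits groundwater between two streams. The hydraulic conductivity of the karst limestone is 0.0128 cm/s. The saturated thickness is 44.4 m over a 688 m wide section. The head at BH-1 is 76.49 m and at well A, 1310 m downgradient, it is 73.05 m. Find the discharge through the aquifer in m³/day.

887

Convert K: 0.0128 cm/s × 864 = 11.06 m/day.
Cross-sectional area A = 688 × 44.4 = 30547 m².
Hydraulic gradient i = (76.49 − 73.05) / 1310 = 3.44 / 1310 = 0.002626.
Darcy's law: Q = K · A · i = 11.06 × 30547 × 0.002626 = 887.1 m³/day.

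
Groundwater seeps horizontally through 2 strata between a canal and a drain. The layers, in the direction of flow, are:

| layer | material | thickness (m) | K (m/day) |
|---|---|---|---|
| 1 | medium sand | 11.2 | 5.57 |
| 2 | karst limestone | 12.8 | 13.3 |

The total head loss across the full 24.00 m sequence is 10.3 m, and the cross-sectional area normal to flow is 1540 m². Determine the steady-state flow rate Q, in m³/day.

5340

Flow is perpendicular to layering, so the layers act in series and the equivalent K is the thickness-weighted harmonic mean.
Total thickness L = 11.2 + 12.8 = 24.00 m.
Σ(b_i/K_i) = 11.2/5.57 + 12.8/13.3 = 2.973 d.
K_eq = L / Σ(b_i/K_i) = 24.00 / 2.973 = 8.072 m/day.
Q = K_eq · A · (Δh/L) = 8.072 × 1540 × (10.3/24.00) = 5335 m³/day.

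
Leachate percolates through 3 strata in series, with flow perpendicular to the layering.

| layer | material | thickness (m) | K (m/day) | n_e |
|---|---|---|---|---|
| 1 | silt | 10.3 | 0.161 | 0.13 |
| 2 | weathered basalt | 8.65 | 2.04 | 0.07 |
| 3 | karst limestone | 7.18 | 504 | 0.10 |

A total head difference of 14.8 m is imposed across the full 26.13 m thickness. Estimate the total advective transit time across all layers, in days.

12.3

With flow normal to the layers, continuity requires the same specific discharge q through every layer.
Σ(b_i/K_i) = 10.3/0.161 + 8.65/2.04 + 7.18/504 = 68.23 d.
q = Δh / Σ(b_i/K_i) = 14.8 / 68.23 = 0.2169 m/day.
In each layer the seepage velocity is v_i = q/n_i, so the layer transit time is t_i = b_i·n_i / q:
  layer 1 (silt): t_1 = 10.3 × 0.13 / 0.2169 = 6.173 d
  layer 2 (weathered basalt): t_2 = 8.65 × 0.07 / 0.2169 = 2.791 d
  layer 3 (karst limestone): t_3 = 7.18 × 0.10 / 0.2169 = 3.310 d
Total t = Σ t_i = 12.27 days.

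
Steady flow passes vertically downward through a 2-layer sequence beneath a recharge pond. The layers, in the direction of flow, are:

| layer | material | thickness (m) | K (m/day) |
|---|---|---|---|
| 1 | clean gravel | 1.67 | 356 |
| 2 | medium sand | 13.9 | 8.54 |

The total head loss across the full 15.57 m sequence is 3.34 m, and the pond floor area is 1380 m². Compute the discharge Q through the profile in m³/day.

2820

Flow is perpendicular to layering, so the layers act in series and the equivalent K is the thickness-weighted harmonic mean.
Total thickness L = 1.67 + 13.9 = 15.57 m.
Σ(b_i/K_i) = 1.67/356 + 13.9/8.54 = 1.632 d.
K_eq = L / Σ(b_i/K_i) = 15.57 / 1.632 = 9.539 m/day.
Q = K_eq · A · (Δh/L) = 9.539 × 1380 × (3.34/15.57) = 2824 m³/day.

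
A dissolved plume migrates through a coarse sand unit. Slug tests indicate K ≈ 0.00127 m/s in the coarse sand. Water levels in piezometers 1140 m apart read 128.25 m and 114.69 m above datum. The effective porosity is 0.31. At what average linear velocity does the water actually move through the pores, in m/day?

Convert K: 0.00127 m/s × 86400 = 109.7 m/day.
Hydraulic gradient i = (128.25 − 114.69) / 1140 = 13.56 / 1140 = 0.01189.
Darcy flux q = K · i = 109.7 × 0.01189 = 1.305 m/day.
Seepage velocity v = q / n_e = 1.305 / 0.31 = 4.210 m/day.

4.21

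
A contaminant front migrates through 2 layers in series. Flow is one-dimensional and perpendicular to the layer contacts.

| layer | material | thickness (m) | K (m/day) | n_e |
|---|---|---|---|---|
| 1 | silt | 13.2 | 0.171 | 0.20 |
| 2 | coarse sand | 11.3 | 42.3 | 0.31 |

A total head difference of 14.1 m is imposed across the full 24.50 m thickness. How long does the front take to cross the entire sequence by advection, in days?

With flow normal to the layers, continuity requires the same specific discharge q through every layer.
Σ(b_i/K_i) = 13.2/0.171 + 11.3/42.3 = 77.46 d.
q = Δh / Σ(b_i/K_i) = 14.1 / 77.46 = 0.1820 m/day.
In each layer the seepage velocity is v_i = q/n_i, so the layer transit time is t_i = b_i·n_i / q:
  layer 1 (silt): t_1 = 13.2 × 0.20 / 0.1820 = 14.50 d
  layer 2 (coarse sand): t_2 = 11.3 × 0.31 / 0.1820 = 19.24 d
Total t = Σ t_i = 33.75 days.

33.7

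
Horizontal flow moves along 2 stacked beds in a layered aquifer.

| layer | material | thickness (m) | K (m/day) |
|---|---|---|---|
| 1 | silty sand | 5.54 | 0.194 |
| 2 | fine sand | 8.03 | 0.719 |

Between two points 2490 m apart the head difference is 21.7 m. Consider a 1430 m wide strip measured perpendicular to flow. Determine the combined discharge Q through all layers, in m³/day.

Flow is parallel to layering, so each bed carries its own Darcy discharge and the transmissivities add.
Σ(K_i·b_i) = 0.194×5.54 + 0.719×8.03 = 6.848 m²/day.
Hydraulic gradient i = Δh / L = 21.7 / 2490 = 0.008715.
Q = Σ(K_i·b_i) · W · i = 6.848 × 1430 × 0.008715 = 85.35 m³/day.

85.3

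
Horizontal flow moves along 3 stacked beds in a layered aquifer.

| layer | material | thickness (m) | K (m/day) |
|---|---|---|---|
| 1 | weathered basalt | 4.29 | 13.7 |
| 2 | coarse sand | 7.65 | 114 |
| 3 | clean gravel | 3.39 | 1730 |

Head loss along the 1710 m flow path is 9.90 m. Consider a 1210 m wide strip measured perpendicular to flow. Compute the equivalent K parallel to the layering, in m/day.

Flow is parallel to layering, so each bed carries its own Darcy discharge and the transmissivities add.
Σ(K_i·b_i) = 13.7×4.29 + 114×7.65 + 1730×3.39 = 6796 m²/day.
Total thickness b = 15.33 m, so K_eq = Σ(K_i·b_i)/b = 443.3 m/day.

443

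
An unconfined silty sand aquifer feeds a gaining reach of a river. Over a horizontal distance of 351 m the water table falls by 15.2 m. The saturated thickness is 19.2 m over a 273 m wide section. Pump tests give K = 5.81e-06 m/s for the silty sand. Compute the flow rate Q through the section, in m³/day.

114

Convert K: 5.81e-06 m/s × 86400 = 0.5020 m/day.
Cross-sectional area A = 273 × 19.2 = 5242 m².
Hydraulic gradient i = Δh / L = 15.2 / 351 = 0.04330.
Darcy's law: Q = K · A · i = 0.5020 × 5242 × 0.04330 = 113.9 m³/day.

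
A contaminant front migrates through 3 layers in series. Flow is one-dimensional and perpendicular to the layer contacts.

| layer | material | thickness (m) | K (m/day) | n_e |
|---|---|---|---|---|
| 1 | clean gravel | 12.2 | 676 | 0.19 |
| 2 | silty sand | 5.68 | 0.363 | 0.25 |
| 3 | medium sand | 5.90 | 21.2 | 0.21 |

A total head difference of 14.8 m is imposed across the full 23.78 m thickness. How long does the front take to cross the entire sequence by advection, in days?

With flow normal to the layers, continuity requires the same specific discharge q through every layer.
Σ(b_i/K_i) = 12.2/676 + 5.68/0.363 + 5.90/21.2 = 15.94 d.
q = Δh / Σ(b_i/K_i) = 14.8 / 15.94 = 0.9283 m/day.
In each layer the seepage velocity is v_i = q/n_i, so the layer transit time is t_i = b_i·n_i / q:
  layer 1 (clean gravel): t_1 = 12.2 × 0.19 / 0.9283 = 2.497 d
  layer 2 (silty sand): t_2 = 5.68 × 0.25 / 0.9283 = 1.530 d
  layer 3 (medium sand): t_3 = 5.90 × 0.21 / 0.9283 = 1.335 d
Total t = Σ t_i = 5.362 days.

5.36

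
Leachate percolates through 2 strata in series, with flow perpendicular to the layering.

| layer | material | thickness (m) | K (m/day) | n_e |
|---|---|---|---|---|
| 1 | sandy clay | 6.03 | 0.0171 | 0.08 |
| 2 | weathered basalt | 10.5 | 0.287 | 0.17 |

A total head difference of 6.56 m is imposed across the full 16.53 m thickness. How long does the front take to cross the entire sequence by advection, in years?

With flow normal to the layers, continuity requires the same specific discharge q through every layer.
Σ(b_i/K_i) = 6.03/0.0171 + 10.5/0.287 = 389.2 d.
q = Δh / Σ(b_i/K_i) = 6.56 / 389.2 = 0.01685 m/day.
In each layer the seepage velocity is v_i = q/n_i, so the layer transit time is t_i = b_i·n_i / q:
  layer 1 (sandy clay): t_1 = 6.03 × 0.08 / 0.01685 = 28.62 d
  layer 2 (weathered basalt): t_2 = 10.5 × 0.17 / 0.01685 = 105.9 d
Total t = Σ t_i = 134.5 days = 0.3683 years.

0.368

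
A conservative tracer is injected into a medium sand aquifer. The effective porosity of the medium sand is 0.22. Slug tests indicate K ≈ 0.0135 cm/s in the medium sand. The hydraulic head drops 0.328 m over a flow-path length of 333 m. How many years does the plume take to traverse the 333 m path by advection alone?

Convert K: 0.0135 cm/s × 864 = 11.66 m/day.
Hydraulic gradient i = Δh / L = 0.328 / 333 = 0.0009850.
Darcy flux q = K · i = 11.66 × 0.0009850 = 0.01149 m/day.
Seepage velocity v = q / n_e = 0.01149 / 0.22 = 0.05222 m/day.
Travel time t = L / v = 333 / 0.05222 = 6377 days = 17.46 years.

17.5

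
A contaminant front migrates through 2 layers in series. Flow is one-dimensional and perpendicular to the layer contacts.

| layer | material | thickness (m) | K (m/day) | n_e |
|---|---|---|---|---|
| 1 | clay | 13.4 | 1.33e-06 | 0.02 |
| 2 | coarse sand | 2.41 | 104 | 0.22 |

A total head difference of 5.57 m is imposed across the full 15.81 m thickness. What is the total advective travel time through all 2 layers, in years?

With flow normal to the layers, continuity requires the same specific discharge q through every layer.
Σ(b_i/K_i) = 13.4/1.33e-06 + 2.41/104 = 1.008e+07 d.
q = Δh / Σ(b_i/K_i) = 5.57 / 1.008e+07 = 5.528e-07 m/day.
In each layer the seepage velocity is v_i = q/n_i, so the layer transit time is t_i = b_i·n_i / q:
  layer 1 (clay): t_1 = 13.4 × 0.02 / 5.528e-07 = 4.848e+05 d
  layer 2 (coarse sand): t_2 = 2.41 × 0.22 / 5.528e-07 = 9.590e+05 d
Total t = Σ t_i = 1.444e+06 days = 3953 years.

3950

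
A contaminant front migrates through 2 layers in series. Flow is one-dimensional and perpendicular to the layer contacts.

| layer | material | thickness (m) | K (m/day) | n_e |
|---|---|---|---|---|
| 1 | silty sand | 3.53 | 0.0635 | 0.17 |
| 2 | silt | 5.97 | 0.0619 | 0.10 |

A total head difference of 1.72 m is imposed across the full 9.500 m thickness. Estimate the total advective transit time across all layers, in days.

106

With flow normal to the layers, continuity requires the same specific discharge q through every layer.
Σ(b_i/K_i) = 3.53/0.0635 + 5.97/0.0619 = 152.0 d.
q = Δh / Σ(b_i/K_i) = 1.72 / 152.0 = 0.01131 m/day.
In each layer the seepage velocity is v_i = q/n_i, so the layer transit time is t_i = b_i·n_i / q:
  layer 1 (silty sand): t_1 = 3.53 × 0.17 / 0.01131 = 53.04 d
  layer 2 (silt): t_2 = 5.97 × 0.10 / 0.01131 = 52.77 d
Total t = Σ t_i = 105.8 days.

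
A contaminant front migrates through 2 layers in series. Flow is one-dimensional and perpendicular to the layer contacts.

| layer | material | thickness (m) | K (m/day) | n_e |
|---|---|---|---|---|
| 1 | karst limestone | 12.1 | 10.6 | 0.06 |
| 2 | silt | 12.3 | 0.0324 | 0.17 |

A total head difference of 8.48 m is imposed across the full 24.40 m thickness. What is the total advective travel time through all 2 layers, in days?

With flow normal to the layers, continuity requires the same specific discharge q through every layer.
Σ(b_i/K_i) = 12.1/10.6 + 12.3/0.0324 = 380.8 d.
q = Δh / Σ(b_i/K_i) = 8.48 / 380.8 = 0.02227 m/day.
In each layer the seepage velocity is v_i = q/n_i, so the layer transit time is t_i = b_i·n_i / q:
  layer 1 (karst limestone): t_1 = 12.1 × 0.06 / 0.02227 = 32.60 d
  layer 2 (silt): t_2 = 12.3 × 0.17 / 0.02227 = 93.89 d
Total t = Σ t_i = 126.5 days.

126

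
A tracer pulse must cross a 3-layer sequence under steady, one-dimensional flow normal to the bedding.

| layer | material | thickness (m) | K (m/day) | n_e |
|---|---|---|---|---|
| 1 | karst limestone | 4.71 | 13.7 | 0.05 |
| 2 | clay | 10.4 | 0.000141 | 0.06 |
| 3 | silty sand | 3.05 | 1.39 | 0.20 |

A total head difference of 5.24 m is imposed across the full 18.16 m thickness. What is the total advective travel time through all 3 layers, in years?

56.6

With flow normal to the layers, continuity requires the same specific discharge q through every layer.
Σ(b_i/K_i) = 4.71/13.7 + 10.4/0.000141 + 3.05/1.39 = 73761 d.
q = Δh / Σ(b_i/K_i) = 5.24 / 73761 = 7.104e-05 m/day.
In each layer the seepage velocity is v_i = q/n_i, so the layer transit time is t_i = b_i·n_i / q:
  layer 1 (karst limestone): t_1 = 4.71 × 0.05 / 7.104e-05 = 3315 d
  layer 2 (clay): t_2 = 10.4 × 0.06 / 7.104e-05 = 8784 d
  layer 3 (silty sand): t_3 = 3.05 × 0.20 / 7.104e-05 = 8587 d
Total t = Σ t_i = 20686 days = 56.63 years.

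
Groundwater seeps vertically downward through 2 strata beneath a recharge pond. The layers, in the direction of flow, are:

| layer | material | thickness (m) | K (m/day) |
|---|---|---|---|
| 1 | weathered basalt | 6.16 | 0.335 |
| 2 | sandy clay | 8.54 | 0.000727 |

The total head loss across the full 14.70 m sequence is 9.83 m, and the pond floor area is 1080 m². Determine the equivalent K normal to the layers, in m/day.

Flow is perpendicular to layering, so the layers act in series and the equivalent K is the thickness-weighted harmonic mean.
Total thickness L = 6.16 + 8.54 = 14.70 m.
Σ(b_i/K_i) = 6.16/0.335 + 8.54/0.000727 = 11765 d.
K_eq = L / Σ(b_i/K_i) = 14.70 / 11765 = 0.001249 m/day.

0.00125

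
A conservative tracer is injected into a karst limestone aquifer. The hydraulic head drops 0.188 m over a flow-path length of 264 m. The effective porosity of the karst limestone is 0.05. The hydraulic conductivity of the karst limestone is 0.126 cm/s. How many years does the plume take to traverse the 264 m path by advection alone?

Convert K: 0.126 cm/s × 864 = 108.9 m/day.
Hydraulic gradient i = Δh / L = 0.188 / 264 = 0.0007121.
Darcy flux q = K · i = 108.9 × 0.0007121 = 0.07752 m/day.
Seepage velocity v = q / n_e = 0.07752 / 0.05 = 1.550 m/day.
Travel time t = L / v = 264 / 1.550 = 170.3 days = 0.4662 years.

0.466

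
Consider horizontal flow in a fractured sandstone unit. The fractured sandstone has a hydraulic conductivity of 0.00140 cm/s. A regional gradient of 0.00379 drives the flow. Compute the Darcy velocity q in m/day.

Convert K: 0.00140 cm/s × 864 = 1.210 m/day.
Hydraulic gradient i = 0.00379.
Specific discharge q = K · i = 1.210 × 0.003790 = 0.004584 m/day.

0.00458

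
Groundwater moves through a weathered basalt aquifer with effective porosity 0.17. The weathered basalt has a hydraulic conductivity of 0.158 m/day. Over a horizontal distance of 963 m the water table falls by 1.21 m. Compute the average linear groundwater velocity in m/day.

0.00117

Hydraulic gradient i = Δh / L = 1.21 / 963 = 0.001256.
Darcy flux q = K · i = 0.1580 × 0.001256 = 0.0001985 m/day.
Seepage velocity v = q / n_e = 0.0001985 / 0.17 = 0.001168 m/day.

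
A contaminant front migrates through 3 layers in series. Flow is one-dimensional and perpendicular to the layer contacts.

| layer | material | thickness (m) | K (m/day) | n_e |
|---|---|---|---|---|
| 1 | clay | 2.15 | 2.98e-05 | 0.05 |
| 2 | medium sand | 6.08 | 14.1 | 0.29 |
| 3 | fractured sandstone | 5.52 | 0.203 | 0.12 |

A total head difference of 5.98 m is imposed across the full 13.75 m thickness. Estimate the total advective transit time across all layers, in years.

With flow normal to the layers, continuity requires the same specific discharge q through every layer.
Σ(b_i/K_i) = 2.15/2.98e-05 + 6.08/14.1 + 5.52/0.203 = 72175 d.
q = Δh / Σ(b_i/K_i) = 5.98 / 72175 = 8.285e-05 m/day.
In each layer the seepage velocity is v_i = q/n_i, so the layer transit time is t_i = b_i·n_i / q:
  layer 1 (clay): t_1 = 2.15 × 0.05 / 8.285e-05 = 1297 d
  layer 2 (medium sand): t_2 = 6.08 × 0.29 / 8.285e-05 = 21281 d
  layer 3 (fractured sandstone): t_3 = 5.52 × 0.12 / 8.285e-05 = 7995 d
Total t = Σ t_i = 30573 days = 83.70 years.

83.7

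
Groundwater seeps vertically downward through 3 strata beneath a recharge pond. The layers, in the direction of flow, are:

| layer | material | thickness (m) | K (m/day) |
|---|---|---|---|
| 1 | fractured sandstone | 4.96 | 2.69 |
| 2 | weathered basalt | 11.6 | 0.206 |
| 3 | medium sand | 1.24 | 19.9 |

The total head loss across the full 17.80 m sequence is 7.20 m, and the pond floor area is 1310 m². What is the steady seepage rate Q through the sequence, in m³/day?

Flow is perpendicular to layering, so the layers act in series and the equivalent K is the thickness-weighted harmonic mean.
Total thickness L = 4.96 + 11.6 + 1.24 = 17.80 m.
Σ(b_i/K_i) = 4.96/2.69 + 11.6/0.206 + 1.24/19.9 = 58.22 d.
K_eq = L / Σ(b_i/K_i) = 17.80 / 58.22 = 0.3058 m/day.
Q = K_eq · A · (Δh/L) = 0.3058 × 1310 × (7.20/17.80) = 162.0 m³/day.

162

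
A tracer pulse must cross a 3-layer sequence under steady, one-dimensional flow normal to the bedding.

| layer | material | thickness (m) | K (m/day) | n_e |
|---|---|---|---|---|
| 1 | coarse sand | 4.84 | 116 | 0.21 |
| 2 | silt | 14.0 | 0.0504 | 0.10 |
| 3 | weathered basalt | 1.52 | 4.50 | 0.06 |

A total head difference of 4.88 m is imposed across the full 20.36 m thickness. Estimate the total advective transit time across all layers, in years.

With flow normal to the layers, continuity requires the same specific discharge q through every layer.
Σ(b_i/K_i) = 4.84/116 + 14.0/0.0504 + 1.52/4.50 = 278.2 d.
q = Δh / Σ(b_i/K_i) = 4.88 / 278.2 = 0.01754 m/day.
In each layer the seepage velocity is v_i = q/n_i, so the layer transit time is t_i = b_i·n_i / q:
  layer 1 (coarse sand): t_1 = 4.84 × 0.21 / 0.01754 = 57.93 d
  layer 2 (silt): t_2 = 14.0 × 0.10 / 0.01754 = 79.80 d
  layer 3 (weathered basalt): t_3 = 1.52 × 0.06 / 0.01754 = 5.198 d
Total t = Σ t_i = 142.9 days = 0.3913 years.

0.391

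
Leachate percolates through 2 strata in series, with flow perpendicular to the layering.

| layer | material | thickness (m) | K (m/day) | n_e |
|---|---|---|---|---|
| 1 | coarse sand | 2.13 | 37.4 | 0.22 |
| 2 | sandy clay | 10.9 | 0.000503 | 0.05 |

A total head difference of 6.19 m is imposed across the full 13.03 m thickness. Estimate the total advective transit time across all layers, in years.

9.72

With flow normal to the layers, continuity requires the same specific discharge q through every layer.
Σ(b_i/K_i) = 2.13/37.4 + 10.9/0.000503 = 21670 d.
q = Δh / Σ(b_i/K_i) = 6.19 / 21670 = 0.0002856 m/day.
In each layer the seepage velocity is v_i = q/n_i, so the layer transit time is t_i = b_i·n_i / q:
  layer 1 (coarse sand): t_1 = 2.13 × 0.22 / 0.0002856 = 1640 d
  layer 2 (sandy clay): t_2 = 10.9 × 0.05 / 0.0002856 = 1908 d
Total t = Σ t_i = 3548 days = 9.715 years.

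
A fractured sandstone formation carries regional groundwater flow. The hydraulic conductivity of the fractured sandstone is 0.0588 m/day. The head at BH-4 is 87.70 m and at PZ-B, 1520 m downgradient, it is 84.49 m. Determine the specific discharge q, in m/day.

0.000124

Hydraulic gradient i = (87.70 − 84.49) / 1520 = 3.21 / 1520 = 0.002112.
Specific discharge q = K · i = 0.05880 × 0.002112 = 0.0001242 m/day.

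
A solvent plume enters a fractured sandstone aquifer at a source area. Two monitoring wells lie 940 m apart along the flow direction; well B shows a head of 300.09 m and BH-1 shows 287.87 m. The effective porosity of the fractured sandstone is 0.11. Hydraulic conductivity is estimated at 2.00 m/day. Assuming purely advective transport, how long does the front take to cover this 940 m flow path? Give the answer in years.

10.9

Hydraulic gradient i = (300.09 − 287.87) / 940 = 12.22 / 940 = 0.01300.
Darcy flux q = K · i = 2.000 × 0.01300 = 0.02600 m/day.
Seepage velocity v = q / n_e = 0.02600 / 0.11 = 0.2364 m/day.
Travel time t = L / v = 940 / 0.2364 = 3977 days = 10.89 years.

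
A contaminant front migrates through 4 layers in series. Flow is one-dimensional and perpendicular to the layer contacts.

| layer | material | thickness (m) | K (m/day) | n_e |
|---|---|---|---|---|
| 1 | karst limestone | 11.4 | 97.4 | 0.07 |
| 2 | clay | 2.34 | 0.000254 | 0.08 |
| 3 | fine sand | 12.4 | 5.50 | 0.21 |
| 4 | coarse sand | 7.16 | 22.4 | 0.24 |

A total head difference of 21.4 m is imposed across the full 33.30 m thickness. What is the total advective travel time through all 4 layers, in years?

With flow normal to the layers, continuity requires the same specific discharge q through every layer.
Σ(b_i/K_i) = 11.4/97.4 + 2.34/0.000254 + 12.4/5.50 + 7.16/22.4 = 9215 d.
q = Δh / Σ(b_i/K_i) = 21.4 / 9215 = 0.002322 m/day.
In each layer the seepage velocity is v_i = q/n_i, so the layer transit time is t_i = b_i·n_i / q:
  layer 1 (karst limestone): t_1 = 11.4 × 0.07 / 0.002322 = 343.6 d
  layer 2 (clay): t_2 = 2.34 × 0.08 / 0.002322 = 80.61 d
  layer 3 (fine sand): t_3 = 12.4 × 0.21 / 0.002322 = 1121 d
  layer 4 (coarse sand): t_4 = 7.16 × 0.24 / 0.002322 = 740.0 d
Total t = Σ t_i = 2286 days = 6.258 years.

6.26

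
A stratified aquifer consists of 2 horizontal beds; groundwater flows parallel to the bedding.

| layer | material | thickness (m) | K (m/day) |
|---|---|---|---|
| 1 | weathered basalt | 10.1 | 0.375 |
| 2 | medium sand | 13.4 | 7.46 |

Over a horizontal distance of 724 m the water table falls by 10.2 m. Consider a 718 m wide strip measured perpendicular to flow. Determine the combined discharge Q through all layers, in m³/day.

1050

Flow is parallel to layering, so each bed carries its own Darcy discharge and the transmissivities add.
Σ(K_i·b_i) = 0.375×10.1 + 7.46×13.4 = 103.8 m²/day.
Hydraulic gradient i = Δh / L = 10.2 / 724 = 0.01409.
Q = Σ(K_i·b_i) · W · i = 103.8 × 718 × 0.01409 = 1049 m³/day.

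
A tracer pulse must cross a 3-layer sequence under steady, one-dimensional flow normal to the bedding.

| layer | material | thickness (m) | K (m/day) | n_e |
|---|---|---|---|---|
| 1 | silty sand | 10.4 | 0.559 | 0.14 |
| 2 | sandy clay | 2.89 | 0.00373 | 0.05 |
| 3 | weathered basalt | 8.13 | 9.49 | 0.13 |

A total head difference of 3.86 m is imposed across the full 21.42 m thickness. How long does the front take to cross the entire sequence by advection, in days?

547

With flow normal to the layers, continuity requires the same specific discharge q through every layer.
Σ(b_i/K_i) = 10.4/0.559 + 2.89/0.00373 + 8.13/9.49 = 794.3 d.
q = Δh / Σ(b_i/K_i) = 3.86 / 794.3 = 0.004860 m/day.
In each layer the seepage velocity is v_i = q/n_i, so the layer transit time is t_i = b_i·n_i / q:
  layer 1 (silty sand): t_1 = 10.4 × 0.14 / 0.004860 = 299.6 d
  layer 2 (sandy clay): t_2 = 2.89 × 0.05 / 0.004860 = 29.73 d
  layer 3 (weathered basalt): t_3 = 8.13 × 0.13 / 0.004860 = 217.5 d
Total t = Σ t_i = 546.8 days.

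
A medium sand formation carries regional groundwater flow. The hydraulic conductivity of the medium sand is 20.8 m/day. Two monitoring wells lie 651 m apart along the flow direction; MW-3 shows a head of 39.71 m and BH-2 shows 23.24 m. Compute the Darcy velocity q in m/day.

Hydraulic gradient i = (39.71 − 23.24) / 651 = 16.47 / 651 = 0.02530.
Specific discharge q = K · i = 20.80 × 0.02530 = 0.5262 m/day.

0.526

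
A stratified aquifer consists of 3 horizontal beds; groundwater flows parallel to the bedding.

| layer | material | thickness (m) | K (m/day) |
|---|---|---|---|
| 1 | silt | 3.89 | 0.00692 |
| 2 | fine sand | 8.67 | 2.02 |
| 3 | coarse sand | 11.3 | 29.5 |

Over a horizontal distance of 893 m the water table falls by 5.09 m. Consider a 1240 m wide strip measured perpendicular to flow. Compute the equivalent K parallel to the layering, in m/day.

Flow is parallel to layering, so each bed carries its own Darcy discharge and the transmissivities add.
Σ(K_i·b_i) = 0.00692×3.89 + 2.02×8.67 + 29.5×11.3 = 350.9 m²/day.
Total thickness b = 23.86 m, so K_eq = Σ(K_i·b_i)/b = 14.71 m/day.

14.7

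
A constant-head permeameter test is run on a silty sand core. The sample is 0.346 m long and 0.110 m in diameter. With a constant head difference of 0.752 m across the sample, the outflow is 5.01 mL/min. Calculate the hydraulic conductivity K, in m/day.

Cross-sectional area A = π·(d/2)² = π × (0.110/2)² = 0.009503 m².
Convert discharge: 5.01 mL/min = 8.350e-08 m³/s.
Darcy's law rearranged: K = Q·L / (A·Δh) = 8.350e-08 × 0.346 / (0.009503 × 0.752) = 4.043e-06 m/s = 0.3493 m/day.

0.349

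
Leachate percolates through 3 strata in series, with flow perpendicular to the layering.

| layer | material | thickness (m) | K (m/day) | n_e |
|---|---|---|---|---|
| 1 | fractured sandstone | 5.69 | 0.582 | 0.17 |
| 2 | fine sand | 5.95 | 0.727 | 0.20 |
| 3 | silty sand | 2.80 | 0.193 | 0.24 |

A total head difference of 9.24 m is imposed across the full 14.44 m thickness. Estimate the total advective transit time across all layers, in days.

With flow normal to the layers, continuity requires the same specific discharge q through every layer.
Σ(b_i/K_i) = 5.69/0.582 + 5.95/0.727 + 2.80/0.193 = 32.47 d.
q = Δh / Σ(b_i/K_i) = 9.24 / 32.47 = 0.2846 m/day.
In each layer the seepage velocity is v_i = q/n_i, so the layer transit time is t_i = b_i·n_i / q:
  layer 1 (fractured sandstone): t_1 = 5.69 × 0.17 / 0.2846 = 3.399 d
  layer 2 (fine sand): t_2 = 5.95 × 0.20 / 0.2846 = 4.182 d
  layer 3 (silty sand): t_3 = 2.80 × 0.24 / 0.2846 = 2.361 d
Total t = Σ t_i = 9.942 days.

9.94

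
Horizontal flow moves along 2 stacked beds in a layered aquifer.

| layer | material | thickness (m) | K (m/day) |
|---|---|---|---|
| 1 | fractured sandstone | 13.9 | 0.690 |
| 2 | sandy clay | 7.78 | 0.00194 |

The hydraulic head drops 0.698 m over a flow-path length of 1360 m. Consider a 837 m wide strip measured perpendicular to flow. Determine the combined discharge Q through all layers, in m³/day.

Flow is parallel to layering, so each bed carries its own Darcy discharge and the transmissivities add.
Σ(K_i·b_i) = 0.690×13.9 + 0.00194×7.78 = 9.606 m²/day.
Hydraulic gradient i = Δh / L = 0.698 / 1360 = 0.0005132.
Q = Σ(K_i·b_i) · W · i = 9.606 × 837 × 0.0005132 = 4.127 m³/day.

4.13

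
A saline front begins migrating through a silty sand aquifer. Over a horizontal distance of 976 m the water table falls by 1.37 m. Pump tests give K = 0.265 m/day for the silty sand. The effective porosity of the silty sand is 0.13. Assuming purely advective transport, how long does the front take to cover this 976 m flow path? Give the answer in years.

934

Hydraulic gradient i = Δh / L = 1.37 / 976 = 0.001404.
Darcy flux q = K · i = 0.2650 × 0.001404 = 0.0003720 m/day.
Seepage velocity v = q / n_e = 0.0003720 / 0.13 = 0.002861 m/day.
Travel time t = L / v = 976 / 0.002861 = 3.411e+05 days = 933.9 years.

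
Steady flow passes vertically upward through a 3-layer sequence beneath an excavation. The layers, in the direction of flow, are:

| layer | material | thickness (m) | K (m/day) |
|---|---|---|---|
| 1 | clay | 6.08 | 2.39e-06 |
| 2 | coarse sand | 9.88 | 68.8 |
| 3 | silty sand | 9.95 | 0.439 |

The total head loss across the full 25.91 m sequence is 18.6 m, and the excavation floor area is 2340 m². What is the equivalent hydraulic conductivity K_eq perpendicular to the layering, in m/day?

1.02e-05

Flow is perpendicular to layering, so the layers act in series and the equivalent K is the thickness-weighted harmonic mean.
Total thickness L = 6.08 + 9.88 + 9.95 = 25.91 m.
Σ(b_i/K_i) = 6.08/2.39e-06 + 9.88/68.8 + 9.95/0.439 = 2.544e+06 d.
K_eq = L / Σ(b_i/K_i) = 25.91 / 2.544e+06 = 1.018e-05 m/day.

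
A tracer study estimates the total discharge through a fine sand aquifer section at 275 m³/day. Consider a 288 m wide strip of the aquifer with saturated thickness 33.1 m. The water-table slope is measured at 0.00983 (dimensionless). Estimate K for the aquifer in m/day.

Cross-sectional area A = 288 × 33.1 = 9533 m².
Hydraulic gradient i = 0.00983.
From Q = K·A·i, K = Q / (A·i) = 275 / (9533 × 0.009830) = 2.935 m/day.

2.93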